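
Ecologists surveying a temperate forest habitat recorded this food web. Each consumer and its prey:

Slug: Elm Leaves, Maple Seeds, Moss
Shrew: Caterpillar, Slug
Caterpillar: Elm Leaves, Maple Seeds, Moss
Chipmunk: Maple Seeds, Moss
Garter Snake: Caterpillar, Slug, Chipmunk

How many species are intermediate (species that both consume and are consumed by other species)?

Intermediate species (has both prey and predators): Caterpillar, Slug, Chipmunk.
Count: 3.

3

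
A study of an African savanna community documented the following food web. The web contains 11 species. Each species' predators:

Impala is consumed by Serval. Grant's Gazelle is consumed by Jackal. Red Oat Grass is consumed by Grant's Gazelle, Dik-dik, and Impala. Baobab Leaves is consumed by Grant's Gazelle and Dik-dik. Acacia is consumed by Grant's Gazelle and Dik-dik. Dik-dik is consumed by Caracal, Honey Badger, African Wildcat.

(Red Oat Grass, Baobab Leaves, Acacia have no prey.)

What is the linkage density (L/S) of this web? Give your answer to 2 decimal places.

L/S = 1.09

There are L = 12 links among S = 11 species.
L/S = 12/11 = 1.0909 ≈ 1.09.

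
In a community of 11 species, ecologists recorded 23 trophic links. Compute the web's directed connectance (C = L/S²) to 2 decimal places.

The web has S = 11 species and L = 23 feeding links.
C = L / S² = 23 / 121 = 0.1901 ≈ 0.19.

C = 0.19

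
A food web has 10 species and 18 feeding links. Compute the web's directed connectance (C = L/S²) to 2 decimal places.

C = 0.18

The web has S = 10 species and L = 18 feeding links.
C = L / S² = 18 / 100 = 0.1800 ≈ 0.18.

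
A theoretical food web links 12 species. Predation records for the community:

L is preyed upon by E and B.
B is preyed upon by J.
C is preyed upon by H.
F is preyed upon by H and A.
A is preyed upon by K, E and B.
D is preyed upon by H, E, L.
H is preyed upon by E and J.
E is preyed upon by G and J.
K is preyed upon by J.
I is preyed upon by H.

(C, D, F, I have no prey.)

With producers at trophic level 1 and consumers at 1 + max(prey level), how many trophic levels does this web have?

Producers (level 1): C, D, F, I.
C → H → E → J gives J level 4.
No species has a prey at level 4, so no species reaches level 5.

4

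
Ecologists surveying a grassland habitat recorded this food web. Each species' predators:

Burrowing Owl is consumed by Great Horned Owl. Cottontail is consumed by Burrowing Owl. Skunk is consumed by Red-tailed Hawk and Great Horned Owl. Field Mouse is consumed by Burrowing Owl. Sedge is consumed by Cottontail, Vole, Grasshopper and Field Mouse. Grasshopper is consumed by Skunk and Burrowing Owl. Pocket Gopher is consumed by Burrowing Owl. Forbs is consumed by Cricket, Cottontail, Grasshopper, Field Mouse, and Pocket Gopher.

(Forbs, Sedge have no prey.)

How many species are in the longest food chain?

One longest chain: Forbs → Grasshopper → Skunk → Great Horned Owl.
It has 4 species and 3 links.

4 species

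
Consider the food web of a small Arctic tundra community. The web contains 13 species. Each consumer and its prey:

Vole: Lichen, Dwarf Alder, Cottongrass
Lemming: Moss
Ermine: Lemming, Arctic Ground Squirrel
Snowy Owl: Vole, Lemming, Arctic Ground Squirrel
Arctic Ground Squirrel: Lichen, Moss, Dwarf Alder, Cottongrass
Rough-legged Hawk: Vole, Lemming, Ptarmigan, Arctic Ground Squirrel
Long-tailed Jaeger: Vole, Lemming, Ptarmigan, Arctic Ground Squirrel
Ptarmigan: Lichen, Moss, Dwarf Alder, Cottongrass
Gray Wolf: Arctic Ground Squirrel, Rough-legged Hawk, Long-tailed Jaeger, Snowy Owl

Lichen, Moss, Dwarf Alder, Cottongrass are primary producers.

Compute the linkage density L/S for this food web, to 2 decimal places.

L/S = 2.23

There are L = 29 links among S = 13 species.
L/S = 29/13 = 2.2308 ≈ 2.23.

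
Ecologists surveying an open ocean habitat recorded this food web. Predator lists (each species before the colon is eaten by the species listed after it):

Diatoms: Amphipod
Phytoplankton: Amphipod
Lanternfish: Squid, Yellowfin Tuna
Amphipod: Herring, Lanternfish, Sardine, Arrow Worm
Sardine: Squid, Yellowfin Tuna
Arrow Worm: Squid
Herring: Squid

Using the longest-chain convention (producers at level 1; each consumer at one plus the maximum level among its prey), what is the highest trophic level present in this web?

4

Producers (level 1): Diatoms, Phytoplankton.
Diatoms → Amphipod → Herring → Squid gives Squid level 4.
No species has a prey at level 4, so no species reaches level 5.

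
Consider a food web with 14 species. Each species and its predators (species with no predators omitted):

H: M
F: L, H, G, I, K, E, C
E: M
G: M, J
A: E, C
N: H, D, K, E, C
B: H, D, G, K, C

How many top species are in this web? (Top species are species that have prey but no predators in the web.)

Top species (has prey, but nothing eats it): L, D, I, K, C, M, J.
Count: 7.

7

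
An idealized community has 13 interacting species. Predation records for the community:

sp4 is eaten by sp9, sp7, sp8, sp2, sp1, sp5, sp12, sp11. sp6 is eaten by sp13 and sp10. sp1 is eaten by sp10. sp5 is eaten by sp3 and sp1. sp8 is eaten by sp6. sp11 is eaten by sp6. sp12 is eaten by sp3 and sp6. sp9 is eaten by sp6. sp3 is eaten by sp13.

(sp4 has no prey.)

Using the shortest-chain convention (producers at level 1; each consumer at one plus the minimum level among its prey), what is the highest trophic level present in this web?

4

Producers (level 1): sp4.
Following each consumer down to its lowest-level prey: sp4 → sp9 → sp6 → sp13 (levels 1 through 4).
All prey of sp13 (sp6 3, sp3 3) are at level 3 or above, so sp13 is at level 1 + 3 = 4.
Every consumer has at least one prey at level 3 or below, so none exceeds level 4.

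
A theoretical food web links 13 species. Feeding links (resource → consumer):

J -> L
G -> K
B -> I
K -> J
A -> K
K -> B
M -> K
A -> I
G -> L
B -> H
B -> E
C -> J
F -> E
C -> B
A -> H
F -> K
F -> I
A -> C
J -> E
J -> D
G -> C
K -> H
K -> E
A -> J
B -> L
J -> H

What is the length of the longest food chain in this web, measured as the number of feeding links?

3 links

One longest chain: A → C → J → H.
It has 4 species and 3 links.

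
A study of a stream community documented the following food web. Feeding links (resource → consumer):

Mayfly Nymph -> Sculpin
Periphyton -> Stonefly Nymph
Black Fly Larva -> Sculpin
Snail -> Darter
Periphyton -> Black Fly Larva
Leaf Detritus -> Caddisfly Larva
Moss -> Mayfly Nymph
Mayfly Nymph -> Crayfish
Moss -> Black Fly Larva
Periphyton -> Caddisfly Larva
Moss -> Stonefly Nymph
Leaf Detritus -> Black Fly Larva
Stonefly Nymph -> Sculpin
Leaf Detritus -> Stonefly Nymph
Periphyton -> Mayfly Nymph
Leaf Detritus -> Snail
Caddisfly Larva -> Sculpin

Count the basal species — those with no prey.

Basal species (no prey listed): Moss, Leaf Detritus, Periphyton.
Count: 3.

3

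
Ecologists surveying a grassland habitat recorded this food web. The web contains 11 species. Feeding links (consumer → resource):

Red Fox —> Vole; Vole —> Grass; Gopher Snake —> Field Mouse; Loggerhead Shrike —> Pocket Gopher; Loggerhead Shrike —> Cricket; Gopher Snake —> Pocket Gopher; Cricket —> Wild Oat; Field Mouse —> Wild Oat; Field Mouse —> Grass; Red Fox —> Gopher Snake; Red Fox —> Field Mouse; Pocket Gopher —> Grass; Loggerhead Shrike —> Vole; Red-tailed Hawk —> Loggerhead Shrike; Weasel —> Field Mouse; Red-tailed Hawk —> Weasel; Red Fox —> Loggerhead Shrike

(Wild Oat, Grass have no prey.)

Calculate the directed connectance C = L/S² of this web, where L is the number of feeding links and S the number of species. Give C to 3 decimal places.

C = 0.140

The web has S = 11 species and L = 17 feeding links.
C = L / S² = 17 / 121 = 0.1405 ≈ 0.140.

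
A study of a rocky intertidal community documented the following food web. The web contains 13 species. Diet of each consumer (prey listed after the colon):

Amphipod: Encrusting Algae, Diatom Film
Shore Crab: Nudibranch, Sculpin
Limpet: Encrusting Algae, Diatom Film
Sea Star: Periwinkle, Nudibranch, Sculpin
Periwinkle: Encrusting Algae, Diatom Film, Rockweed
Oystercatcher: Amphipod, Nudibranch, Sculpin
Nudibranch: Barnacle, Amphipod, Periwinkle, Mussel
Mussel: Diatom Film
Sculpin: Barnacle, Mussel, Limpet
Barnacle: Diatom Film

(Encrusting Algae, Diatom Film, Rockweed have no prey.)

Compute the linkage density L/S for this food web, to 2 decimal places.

L/S = 1.85

There are L = 24 links among S = 13 species.
L/S = 24/13 = 1.8462 ≈ 1.85.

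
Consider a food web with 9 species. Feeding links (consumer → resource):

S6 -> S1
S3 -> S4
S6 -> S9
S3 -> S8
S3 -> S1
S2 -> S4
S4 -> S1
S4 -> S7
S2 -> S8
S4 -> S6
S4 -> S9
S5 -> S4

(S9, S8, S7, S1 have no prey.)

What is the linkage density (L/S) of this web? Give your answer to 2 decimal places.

There are L = 12 links among S = 9 species.
L/S = 12/9 = 1.3333 ≈ 1.33.

L/S = 1.33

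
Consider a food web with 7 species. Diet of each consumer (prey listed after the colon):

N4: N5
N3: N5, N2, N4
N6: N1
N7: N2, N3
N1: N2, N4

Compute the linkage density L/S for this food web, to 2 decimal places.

L/S = 1.29

There are L = 9 links among S = 7 species.
L/S = 9/7 = 1.2857 ≈ 1.29.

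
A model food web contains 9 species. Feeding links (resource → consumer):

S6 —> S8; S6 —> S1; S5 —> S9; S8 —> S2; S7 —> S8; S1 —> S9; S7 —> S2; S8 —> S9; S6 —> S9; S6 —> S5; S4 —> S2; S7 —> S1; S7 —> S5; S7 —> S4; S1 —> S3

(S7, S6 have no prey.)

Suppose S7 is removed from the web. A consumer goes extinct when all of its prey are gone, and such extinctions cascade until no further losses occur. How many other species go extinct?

Remove S7.
Round 1: S4 (all prey gone) → extinct.
No further losses. Total secondary extinctions: 1.

1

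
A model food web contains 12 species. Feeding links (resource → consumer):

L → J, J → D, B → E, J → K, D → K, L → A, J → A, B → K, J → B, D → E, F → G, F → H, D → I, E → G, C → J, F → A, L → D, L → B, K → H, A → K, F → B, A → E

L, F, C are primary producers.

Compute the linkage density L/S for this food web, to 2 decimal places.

There are L = 22 links among S = 12 species.
L/S = 22/12 = 1.8333 ≈ 1.83.

L/S = 1.83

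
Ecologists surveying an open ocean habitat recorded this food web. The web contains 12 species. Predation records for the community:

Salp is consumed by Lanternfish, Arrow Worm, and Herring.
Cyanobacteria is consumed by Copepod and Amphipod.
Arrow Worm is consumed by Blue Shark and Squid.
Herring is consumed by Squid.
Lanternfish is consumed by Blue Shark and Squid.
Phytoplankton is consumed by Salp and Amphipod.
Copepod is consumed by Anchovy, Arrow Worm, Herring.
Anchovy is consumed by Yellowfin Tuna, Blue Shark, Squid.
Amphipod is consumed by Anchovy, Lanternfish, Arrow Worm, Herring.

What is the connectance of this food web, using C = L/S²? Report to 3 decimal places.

The web has S = 12 species and L = 22 feeding links.
C = L / S² = 22 / 144 = 0.1528 ≈ 0.153.

C = 0.153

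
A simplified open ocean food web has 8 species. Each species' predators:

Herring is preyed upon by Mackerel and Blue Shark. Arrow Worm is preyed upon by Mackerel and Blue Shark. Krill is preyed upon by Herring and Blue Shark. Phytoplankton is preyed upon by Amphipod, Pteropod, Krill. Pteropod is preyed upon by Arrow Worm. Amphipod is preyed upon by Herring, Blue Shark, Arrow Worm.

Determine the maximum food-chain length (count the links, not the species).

3 links

One longest chain: Phytoplankton → Amphipod → Herring → Blue Shark.
It has 4 species and 3 links.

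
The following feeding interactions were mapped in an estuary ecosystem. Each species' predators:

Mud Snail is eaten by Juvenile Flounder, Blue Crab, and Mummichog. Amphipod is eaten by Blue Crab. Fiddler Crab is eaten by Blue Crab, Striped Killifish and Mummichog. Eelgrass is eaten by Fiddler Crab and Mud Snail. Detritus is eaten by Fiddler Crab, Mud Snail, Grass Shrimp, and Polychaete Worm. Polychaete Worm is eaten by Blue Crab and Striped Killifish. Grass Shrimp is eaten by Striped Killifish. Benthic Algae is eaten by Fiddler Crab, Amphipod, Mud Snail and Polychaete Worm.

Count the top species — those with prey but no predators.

4

Top species (has prey, but nothing eats it): Mummichog, Striped Killifish, Blue Crab, Juvenile Flounder.
Count: 4.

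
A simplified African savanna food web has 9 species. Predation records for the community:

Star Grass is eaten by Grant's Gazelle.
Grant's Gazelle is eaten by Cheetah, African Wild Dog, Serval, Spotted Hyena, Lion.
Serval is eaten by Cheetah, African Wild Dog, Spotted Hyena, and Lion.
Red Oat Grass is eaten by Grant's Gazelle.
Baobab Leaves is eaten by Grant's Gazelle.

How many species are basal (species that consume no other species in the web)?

Basal species (no prey listed): Star Grass, Red Oat Grass, Baobab Leaves.
Count: 3.

3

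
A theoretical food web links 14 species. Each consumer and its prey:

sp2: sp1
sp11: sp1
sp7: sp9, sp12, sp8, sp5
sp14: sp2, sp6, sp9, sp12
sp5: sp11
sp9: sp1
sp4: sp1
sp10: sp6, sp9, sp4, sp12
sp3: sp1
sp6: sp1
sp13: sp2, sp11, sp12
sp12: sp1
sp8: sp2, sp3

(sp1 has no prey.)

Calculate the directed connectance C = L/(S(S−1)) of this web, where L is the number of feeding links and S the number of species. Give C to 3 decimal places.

The web has S = 14 species and L = 25 feeding links.
C = L / (S(S−1)) = 25 / 182 = 0.1374 ≈ 0.137.

C = 0.137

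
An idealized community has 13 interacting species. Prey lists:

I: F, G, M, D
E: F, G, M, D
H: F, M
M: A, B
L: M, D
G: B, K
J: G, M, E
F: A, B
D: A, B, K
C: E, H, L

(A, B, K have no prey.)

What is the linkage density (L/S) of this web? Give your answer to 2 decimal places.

There are L = 27 links among S = 13 species.
L/S = 27/13 = 2.0769 ≈ 2.08.

L/S = 2.08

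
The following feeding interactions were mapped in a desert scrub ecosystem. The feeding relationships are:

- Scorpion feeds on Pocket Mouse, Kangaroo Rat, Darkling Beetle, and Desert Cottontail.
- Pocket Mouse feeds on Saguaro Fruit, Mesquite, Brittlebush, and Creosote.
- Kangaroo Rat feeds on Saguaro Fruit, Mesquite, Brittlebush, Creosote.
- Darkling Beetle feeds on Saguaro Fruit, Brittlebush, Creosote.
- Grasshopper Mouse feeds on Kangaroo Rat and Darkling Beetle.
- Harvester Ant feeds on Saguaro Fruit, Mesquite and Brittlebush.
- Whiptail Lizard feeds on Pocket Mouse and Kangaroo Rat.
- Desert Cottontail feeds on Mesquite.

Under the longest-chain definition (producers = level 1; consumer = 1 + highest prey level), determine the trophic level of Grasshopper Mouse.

Trophic level 3

Brittlebush is a producer → level 1.
Darkling Beetle eats Brittlebush (level 1); other prey at levels: Creosote 1, Saguaro Fruit 1 → level 2.
Grasshopper Mouse eats Darkling Beetle (level 2); other prey at levels: Kangaroo Rat 2 → level 3.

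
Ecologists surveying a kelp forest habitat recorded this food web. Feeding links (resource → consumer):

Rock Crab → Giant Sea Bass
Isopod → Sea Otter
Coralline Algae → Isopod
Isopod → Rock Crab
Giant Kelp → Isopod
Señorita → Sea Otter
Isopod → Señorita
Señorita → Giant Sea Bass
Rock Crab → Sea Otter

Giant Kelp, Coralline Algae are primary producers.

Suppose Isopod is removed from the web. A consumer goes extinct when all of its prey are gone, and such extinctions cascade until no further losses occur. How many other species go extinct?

Remove Isopod.
Round 1: Señorita (all prey gone), Rock Crab (all prey gone) → extinct.
Round 2: Giant Sea Bass (all prey gone), Sea Otter (all prey gone) → extinct.
No further losses. Total secondary extinctions: 4.

4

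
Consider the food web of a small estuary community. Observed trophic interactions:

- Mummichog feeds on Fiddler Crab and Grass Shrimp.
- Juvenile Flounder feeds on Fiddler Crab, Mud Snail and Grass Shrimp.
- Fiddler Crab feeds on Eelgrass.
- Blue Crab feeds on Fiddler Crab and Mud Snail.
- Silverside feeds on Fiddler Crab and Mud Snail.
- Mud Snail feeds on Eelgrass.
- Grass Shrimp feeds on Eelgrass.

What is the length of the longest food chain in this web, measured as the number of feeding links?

One longest chain: Eelgrass → Grass Shrimp → Mummichog.
It has 3 species and 2 links.

2 links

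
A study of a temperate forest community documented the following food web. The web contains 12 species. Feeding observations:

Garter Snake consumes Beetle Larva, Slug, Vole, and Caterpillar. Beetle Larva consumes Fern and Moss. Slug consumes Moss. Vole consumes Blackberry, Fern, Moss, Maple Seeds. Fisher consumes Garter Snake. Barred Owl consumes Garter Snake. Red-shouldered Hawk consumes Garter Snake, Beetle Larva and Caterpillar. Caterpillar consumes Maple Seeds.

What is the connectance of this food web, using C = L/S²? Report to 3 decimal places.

C = 0.118

The web has S = 12 species and L = 17 feeding links.
C = L / S² = 17 / 144 = 0.1181 ≈ 0.118.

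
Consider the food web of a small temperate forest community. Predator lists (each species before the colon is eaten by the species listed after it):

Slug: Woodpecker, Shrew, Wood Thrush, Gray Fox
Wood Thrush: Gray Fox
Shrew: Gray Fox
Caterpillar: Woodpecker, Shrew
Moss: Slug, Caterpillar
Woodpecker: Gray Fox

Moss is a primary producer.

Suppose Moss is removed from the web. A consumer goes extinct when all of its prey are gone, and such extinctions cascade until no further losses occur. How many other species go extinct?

6

Remove Moss.
Round 1: Slug (all prey gone), Caterpillar (all prey gone) → extinct.
Round 2: Woodpecker (all prey gone), Shrew (all prey gone), Wood Thrush (all prey gone) → extinct.
Round 3: Gray Fox (all prey gone) → extinct.
No further losses. Total secondary extinctions: 6.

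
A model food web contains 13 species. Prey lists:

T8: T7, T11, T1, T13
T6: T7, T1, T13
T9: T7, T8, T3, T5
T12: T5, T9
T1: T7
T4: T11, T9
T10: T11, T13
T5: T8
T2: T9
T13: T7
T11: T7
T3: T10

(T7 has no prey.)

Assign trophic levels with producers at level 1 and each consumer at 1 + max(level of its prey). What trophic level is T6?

Trophic level 3

T7 is a producer → level 1.
T1 eats T7 → level 2.
T6 eats T1 (level 2); other prey at levels: T7 1, T13 2 → level 3.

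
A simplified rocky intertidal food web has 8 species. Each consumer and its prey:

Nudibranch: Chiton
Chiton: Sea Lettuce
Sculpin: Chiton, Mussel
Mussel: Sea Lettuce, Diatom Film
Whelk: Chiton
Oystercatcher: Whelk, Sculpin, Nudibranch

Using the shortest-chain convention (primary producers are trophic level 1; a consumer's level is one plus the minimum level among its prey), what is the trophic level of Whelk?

Trophic level 3

Sea Lettuce is a producer → level 1.
Chiton eats Sea Lettuce → level 2.
Whelk eats Chiton → level 3.
No prey of Whelk is below level 2, so 3 is the minimum.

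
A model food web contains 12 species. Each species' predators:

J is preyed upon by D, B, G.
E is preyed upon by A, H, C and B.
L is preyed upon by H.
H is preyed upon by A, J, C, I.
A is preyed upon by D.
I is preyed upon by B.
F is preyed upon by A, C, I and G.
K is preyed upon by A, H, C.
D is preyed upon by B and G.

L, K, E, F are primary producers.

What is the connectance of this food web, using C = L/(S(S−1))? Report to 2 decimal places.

The web has S = 12 species and L = 23 feeding links.
C = L / (S(S−1)) = 23 / 132 = 0.1742 ≈ 0.17.

C = 0.17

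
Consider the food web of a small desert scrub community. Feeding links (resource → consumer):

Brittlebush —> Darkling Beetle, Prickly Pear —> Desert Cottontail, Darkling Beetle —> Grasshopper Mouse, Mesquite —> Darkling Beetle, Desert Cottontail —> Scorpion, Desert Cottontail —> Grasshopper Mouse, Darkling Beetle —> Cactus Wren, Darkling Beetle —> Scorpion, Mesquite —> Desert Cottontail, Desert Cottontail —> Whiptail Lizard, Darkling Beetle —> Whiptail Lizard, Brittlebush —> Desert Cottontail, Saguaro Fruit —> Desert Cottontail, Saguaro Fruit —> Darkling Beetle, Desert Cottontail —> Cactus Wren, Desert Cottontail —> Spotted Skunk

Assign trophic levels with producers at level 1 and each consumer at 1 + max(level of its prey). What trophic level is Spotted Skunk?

Mesquite is a producer → level 1.
Desert Cottontail eats Mesquite (level 1); other prey at levels: Brittlebush 1, Saguaro Fruit 1, Prickly Pear 1 → level 2.
Spotted Skunk eats Desert Cottontail → level 3.

Trophic level 3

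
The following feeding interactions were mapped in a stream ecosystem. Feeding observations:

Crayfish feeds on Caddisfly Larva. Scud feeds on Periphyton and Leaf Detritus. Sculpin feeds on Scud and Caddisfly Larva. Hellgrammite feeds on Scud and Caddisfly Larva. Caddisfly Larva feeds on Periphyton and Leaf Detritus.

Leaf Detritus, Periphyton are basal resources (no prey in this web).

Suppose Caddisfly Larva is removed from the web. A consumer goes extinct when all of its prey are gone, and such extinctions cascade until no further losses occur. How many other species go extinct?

1

Remove Caddisfly Larva.
Round 1: Crayfish (all prey gone) → extinct.
No further losses. Total secondary extinctions: 1.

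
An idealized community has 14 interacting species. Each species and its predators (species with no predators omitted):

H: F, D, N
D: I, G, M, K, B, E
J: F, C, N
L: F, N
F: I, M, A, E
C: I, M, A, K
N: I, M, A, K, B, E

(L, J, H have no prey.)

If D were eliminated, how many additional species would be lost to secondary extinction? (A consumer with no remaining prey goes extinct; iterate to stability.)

1

Remove D.
Round 1: G (all prey gone) → extinct.
No further losses. Total secondary extinctions: 1.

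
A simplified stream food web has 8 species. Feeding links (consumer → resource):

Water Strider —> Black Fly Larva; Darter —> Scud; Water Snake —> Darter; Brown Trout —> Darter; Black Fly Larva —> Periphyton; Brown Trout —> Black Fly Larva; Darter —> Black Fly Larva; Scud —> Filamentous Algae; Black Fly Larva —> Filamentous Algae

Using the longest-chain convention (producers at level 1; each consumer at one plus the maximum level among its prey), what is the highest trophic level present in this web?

4

Producers (level 1): Filamentous Algae, Periphyton.
Filamentous Algae → Black Fly Larva → Darter → Brown Trout gives Brown Trout level 4.
No species has a prey at level 4, so no species reaches level 5.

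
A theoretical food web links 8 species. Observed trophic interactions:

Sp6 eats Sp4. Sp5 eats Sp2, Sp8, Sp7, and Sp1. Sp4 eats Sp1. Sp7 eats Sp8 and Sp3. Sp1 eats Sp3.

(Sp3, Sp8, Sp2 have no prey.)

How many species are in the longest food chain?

One longest chain: Sp3 → Sp1 → Sp4 → Sp6.
It has 4 species and 3 links.

4 species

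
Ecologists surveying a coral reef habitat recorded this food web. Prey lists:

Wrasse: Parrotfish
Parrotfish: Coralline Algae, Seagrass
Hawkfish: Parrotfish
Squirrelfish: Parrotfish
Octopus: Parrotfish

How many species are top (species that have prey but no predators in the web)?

Top species (has prey, but nothing eats it): Octopus, Hawkfish, Wrasse, Squirrelfish.
Count: 4.

4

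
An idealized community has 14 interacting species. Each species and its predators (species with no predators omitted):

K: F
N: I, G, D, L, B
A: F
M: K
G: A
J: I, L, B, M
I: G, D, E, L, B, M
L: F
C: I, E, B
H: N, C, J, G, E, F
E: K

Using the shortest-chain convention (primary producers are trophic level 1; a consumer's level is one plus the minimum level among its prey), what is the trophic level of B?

H is a producer → level 1.
N eats H → level 2.
B eats N → level 3.
No prey of B is below level 2, so 3 is the minimum.

Trophic level 3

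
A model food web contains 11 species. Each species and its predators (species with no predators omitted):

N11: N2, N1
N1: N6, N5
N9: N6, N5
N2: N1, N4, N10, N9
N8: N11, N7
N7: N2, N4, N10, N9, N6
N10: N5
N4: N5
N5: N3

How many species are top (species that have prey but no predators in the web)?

2

Top species (has prey, but nothing eats it): N6, N3.
Count: 2.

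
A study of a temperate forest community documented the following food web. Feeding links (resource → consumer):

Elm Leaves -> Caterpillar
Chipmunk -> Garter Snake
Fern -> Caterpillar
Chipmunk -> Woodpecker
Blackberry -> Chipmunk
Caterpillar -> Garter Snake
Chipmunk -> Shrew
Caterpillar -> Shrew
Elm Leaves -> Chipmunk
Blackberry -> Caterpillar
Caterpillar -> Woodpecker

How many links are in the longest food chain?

One longest chain: Blackberry → Caterpillar → Garter Snake.
It has 3 species and 2 links.

2 links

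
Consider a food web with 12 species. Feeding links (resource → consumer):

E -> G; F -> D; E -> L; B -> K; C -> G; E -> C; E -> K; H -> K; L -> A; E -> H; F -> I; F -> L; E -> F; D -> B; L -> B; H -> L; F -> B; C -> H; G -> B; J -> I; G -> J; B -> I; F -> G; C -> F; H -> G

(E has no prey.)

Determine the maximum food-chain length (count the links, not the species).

One longest chain: E → C → H → L → B → K.
It has 6 species and 5 links.

5 links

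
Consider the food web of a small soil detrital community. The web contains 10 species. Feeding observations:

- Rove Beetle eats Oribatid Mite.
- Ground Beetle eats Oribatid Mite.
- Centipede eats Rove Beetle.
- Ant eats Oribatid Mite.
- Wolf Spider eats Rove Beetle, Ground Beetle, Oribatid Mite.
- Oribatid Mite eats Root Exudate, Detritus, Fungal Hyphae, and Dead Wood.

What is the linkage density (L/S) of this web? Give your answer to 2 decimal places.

L/S = 1.10

There are L = 11 links among S = 10 species.
L/S = 11/10 = 1.1000 ≈ 1.10.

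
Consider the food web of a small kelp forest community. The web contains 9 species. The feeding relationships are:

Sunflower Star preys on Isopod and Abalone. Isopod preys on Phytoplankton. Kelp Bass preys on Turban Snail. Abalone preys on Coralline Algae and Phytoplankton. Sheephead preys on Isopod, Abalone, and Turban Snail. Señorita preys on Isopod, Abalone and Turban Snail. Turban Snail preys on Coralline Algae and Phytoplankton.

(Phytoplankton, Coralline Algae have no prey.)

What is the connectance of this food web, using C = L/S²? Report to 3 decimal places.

C = 0.173

The web has S = 9 species and L = 14 feeding links.
C = L / S² = 14 / 81 = 0.1728 ≈ 0.173.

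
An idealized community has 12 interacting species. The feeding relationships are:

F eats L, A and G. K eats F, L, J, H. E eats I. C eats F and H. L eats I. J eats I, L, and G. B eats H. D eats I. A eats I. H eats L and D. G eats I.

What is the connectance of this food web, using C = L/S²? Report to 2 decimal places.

The web has S = 12 species and L = 20 feeding links.
C = L / S² = 20 / 144 = 0.1389 ≈ 0.14.

C = 0.14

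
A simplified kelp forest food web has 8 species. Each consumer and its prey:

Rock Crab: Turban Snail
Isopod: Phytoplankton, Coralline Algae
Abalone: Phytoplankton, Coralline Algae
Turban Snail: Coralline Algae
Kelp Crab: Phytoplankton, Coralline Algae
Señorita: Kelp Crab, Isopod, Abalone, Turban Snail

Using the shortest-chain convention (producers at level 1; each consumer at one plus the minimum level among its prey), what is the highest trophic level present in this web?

Producers (level 1): Phytoplankton, Coralline Algae.
Following each consumer down to its lowest-level prey: Coralline Algae → Turban Snail → Rock Crab (levels 1 through 3).
All prey of Rock Crab (Turban Snail 2) are at level 2 or above, so Rock Crab is at level 1 + 2 = 3.
Every consumer has at least one prey at level 2 or below, so none exceeds level 3.

3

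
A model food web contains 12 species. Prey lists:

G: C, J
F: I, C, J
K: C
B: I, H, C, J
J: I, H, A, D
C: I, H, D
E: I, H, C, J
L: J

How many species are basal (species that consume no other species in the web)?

Basal species (no prey listed): I, H, A, D.
Count: 4.

4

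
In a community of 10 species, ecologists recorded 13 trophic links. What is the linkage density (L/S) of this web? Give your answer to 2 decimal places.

There are L = 13 links among S = 10 species.
L/S = 13/10 = 1.3000 ≈ 1.30.

L/S = 1.30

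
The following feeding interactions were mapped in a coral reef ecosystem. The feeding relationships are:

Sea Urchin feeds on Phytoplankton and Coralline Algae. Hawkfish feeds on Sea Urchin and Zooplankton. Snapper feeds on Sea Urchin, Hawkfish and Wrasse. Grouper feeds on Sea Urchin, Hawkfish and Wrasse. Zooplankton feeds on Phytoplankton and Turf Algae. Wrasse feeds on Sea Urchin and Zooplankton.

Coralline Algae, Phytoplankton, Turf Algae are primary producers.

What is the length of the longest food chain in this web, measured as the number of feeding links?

One longest chain: Coralline Algae → Sea Urchin → Wrasse → Snapper.
It has 4 species and 3 links.

3 links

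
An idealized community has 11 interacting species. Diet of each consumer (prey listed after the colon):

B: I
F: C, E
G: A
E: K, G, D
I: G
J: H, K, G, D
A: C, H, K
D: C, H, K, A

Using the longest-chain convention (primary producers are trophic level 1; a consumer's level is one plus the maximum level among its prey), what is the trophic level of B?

C is a producer → level 1.
A eats C (level 1); other prey at levels: H 1, K 1 → level 2.
G eats A → level 3.
I eats G → level 4.
B eats I → level 5.

Trophic level 5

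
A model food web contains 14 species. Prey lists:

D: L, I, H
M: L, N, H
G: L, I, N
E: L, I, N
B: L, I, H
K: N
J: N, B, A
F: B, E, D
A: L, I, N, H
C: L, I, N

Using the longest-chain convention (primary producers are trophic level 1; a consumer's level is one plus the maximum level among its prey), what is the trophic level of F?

L is a producer → level 1.
B eats L (level 1); other prey at levels: I 1, H 1 → level 2.
F eats B (level 2); other prey at levels: E 2, D 2 → level 3.

Trophic level 3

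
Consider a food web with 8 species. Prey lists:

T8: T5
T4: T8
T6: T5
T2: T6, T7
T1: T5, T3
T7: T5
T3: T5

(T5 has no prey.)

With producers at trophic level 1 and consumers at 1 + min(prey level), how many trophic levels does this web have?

3

Producers (level 1): T5.
Following each consumer down to its lowest-level prey: T5 → T8 → T4 (levels 1 through 3).
All prey of T4 (T8 2) are at level 2 or above, so T4 is at level 1 + 2 = 3.
Every consumer has at least one prey at level 2 or below, so none exceeds level 3.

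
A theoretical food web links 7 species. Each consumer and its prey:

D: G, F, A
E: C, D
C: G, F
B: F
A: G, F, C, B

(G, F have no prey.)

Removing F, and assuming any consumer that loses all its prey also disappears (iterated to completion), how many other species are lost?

Remove F.
Round 1: B (all prey gone) → extinct.
No further losses. Total secondary extinctions: 1.

1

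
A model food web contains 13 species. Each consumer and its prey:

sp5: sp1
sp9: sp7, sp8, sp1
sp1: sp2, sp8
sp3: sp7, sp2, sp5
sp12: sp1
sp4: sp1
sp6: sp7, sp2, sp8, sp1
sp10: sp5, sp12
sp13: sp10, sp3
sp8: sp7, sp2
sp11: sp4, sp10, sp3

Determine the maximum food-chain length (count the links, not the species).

One longest chain: sp7 → sp8 → sp1 → sp5 → sp10 → sp13.
It has 6 species and 5 links.

5 links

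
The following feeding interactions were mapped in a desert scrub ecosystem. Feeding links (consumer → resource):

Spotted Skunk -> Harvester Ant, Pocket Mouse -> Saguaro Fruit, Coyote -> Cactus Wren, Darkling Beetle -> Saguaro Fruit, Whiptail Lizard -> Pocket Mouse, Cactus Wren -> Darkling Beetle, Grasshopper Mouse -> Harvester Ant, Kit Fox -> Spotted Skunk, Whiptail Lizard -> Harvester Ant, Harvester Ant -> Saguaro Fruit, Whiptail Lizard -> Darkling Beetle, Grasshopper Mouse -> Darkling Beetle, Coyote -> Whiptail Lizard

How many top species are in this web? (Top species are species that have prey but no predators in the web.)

3

Top species (has prey, but nothing eats it): Grasshopper Mouse, Coyote, Kit Fox.
Count: 3.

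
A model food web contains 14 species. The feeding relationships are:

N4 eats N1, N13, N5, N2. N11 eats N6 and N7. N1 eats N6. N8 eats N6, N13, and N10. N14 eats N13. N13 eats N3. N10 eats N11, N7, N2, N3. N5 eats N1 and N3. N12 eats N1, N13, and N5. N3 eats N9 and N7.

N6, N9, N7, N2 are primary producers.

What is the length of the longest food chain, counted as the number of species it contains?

4 species

One longest chain: N9 → N3 → N13 → N4.
It has 4 species and 3 links.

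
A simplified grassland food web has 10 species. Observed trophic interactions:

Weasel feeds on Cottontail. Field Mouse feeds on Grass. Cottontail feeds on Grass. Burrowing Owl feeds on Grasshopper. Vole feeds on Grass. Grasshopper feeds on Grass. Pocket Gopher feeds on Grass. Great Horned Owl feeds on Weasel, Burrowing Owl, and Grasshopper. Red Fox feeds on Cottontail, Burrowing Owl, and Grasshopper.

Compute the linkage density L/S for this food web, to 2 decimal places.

L/S = 1.30

There are L = 13 links among S = 10 species.
L/S = 13/10 = 1.3000 ≈ 1.30.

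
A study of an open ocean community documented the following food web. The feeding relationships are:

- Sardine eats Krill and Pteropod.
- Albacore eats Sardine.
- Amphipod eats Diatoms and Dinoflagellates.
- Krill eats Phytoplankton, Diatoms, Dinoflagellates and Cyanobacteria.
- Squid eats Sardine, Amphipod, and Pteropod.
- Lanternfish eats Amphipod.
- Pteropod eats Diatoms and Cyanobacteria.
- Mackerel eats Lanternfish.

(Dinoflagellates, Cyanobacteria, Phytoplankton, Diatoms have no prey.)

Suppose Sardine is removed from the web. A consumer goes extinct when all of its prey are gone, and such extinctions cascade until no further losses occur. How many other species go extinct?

1

Remove Sardine.
Round 1: Albacore (all prey gone) → extinct.
No further losses. Total secondary extinctions: 1.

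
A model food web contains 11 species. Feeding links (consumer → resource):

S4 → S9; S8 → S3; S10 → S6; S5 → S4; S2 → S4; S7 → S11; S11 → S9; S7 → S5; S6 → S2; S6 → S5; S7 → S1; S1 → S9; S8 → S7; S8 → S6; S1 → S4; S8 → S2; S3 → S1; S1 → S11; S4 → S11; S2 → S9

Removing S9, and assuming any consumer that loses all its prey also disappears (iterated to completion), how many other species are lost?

Remove S9.
Round 1: S11 (all prey gone) → extinct.
Round 2: S4 (all prey gone) → extinct.
Round 3: S1 (all prey gone), S5 (all prey gone), S2 (all prey gone) → extinct.
Round 4: S6 (all prey gone), S7 (all prey gone), S3 (all prey gone) → extinct.
Round 5: S10 (all prey gone), S8 (all prey gone) → extinct.
No further losses. Total secondary extinctions: 10.

10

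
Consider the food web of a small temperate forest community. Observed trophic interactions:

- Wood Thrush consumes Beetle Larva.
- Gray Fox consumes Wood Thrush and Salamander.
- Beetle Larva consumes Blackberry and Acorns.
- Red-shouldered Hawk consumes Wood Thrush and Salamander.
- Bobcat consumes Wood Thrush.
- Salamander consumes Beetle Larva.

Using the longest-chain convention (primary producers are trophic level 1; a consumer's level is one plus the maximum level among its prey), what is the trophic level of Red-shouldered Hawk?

Trophic level 4

Blackberry is a producer → level 1.
Beetle Larva eats Blackberry (level 1); other prey at levels: Acorns 1 → level 2.
Salamander eats Beetle Larva → level 3.
Red-shouldered Hawk eats Salamander (level 3); other prey at levels: Wood Thrush 3 → level 4.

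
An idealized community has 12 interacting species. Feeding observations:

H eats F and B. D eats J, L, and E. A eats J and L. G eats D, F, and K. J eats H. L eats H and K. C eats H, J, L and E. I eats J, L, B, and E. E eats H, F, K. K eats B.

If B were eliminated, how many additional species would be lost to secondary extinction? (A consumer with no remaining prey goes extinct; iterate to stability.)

1

Remove B.
Round 1: K (all prey gone) → extinct.
No further losses. Total secondary extinctions: 1.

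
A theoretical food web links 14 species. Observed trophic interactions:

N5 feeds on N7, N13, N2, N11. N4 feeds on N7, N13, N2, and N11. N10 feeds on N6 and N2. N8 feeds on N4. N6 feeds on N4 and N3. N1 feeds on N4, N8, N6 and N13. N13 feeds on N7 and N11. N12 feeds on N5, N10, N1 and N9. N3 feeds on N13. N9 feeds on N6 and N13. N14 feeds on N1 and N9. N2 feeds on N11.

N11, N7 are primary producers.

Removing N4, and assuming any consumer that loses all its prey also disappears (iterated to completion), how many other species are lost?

Remove N4.
Round 1: N8 (all prey gone) → extinct.
No further losses. Total secondary extinctions: 1.

1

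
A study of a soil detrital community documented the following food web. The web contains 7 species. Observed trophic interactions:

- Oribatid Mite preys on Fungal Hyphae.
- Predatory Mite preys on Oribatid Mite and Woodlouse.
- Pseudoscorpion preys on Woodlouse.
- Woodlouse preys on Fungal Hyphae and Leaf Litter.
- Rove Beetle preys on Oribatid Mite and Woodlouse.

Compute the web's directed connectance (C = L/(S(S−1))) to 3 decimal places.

C = 0.190

The web has S = 7 species and L = 8 feeding links.
C = L / (S(S−1)) = 8 / 42 = 0.1905 ≈ 0.190.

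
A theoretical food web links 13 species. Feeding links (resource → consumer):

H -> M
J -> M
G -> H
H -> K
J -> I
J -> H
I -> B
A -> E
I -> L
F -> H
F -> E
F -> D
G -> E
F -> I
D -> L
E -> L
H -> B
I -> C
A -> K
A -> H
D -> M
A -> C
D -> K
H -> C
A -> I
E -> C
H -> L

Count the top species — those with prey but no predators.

Top species (has prey, but nothing eats it): L, C, B, M, K.
Count: 5.

5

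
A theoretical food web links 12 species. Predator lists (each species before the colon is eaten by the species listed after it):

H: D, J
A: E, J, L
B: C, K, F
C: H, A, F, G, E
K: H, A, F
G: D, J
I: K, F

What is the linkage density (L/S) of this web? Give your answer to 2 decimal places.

There are L = 20 links among S = 12 species.
L/S = 20/12 = 1.6667 ≈ 1.67.

L/S = 1.67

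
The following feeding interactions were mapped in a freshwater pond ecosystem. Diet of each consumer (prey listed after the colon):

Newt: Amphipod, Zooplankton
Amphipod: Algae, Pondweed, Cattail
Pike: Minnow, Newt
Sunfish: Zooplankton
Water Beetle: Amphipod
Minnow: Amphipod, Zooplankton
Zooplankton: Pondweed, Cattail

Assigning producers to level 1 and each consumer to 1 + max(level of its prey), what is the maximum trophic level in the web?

Producers (level 1): Algae, Pondweed, Cattail.
Algae → Amphipod → Newt → Pike gives Pike level 4.
No species has a prey at level 4, so no species reaches level 5.

4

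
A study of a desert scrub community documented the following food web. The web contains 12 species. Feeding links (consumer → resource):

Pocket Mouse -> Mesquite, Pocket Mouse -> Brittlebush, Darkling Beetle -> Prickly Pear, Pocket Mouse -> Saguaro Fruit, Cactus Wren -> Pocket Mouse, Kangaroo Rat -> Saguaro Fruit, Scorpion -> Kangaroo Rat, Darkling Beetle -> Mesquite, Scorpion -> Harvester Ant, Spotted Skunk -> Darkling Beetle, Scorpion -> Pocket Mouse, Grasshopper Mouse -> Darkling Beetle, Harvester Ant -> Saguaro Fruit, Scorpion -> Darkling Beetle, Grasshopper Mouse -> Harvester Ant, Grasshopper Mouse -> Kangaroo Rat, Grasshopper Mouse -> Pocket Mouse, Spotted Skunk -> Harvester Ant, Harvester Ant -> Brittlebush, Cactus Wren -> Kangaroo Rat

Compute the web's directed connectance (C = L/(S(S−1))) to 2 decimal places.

C = 0.15

The web has S = 12 species and L = 20 feeding links.
C = L / (S(S−1)) = 20 / 132 = 0.1515 ≈ 0.15.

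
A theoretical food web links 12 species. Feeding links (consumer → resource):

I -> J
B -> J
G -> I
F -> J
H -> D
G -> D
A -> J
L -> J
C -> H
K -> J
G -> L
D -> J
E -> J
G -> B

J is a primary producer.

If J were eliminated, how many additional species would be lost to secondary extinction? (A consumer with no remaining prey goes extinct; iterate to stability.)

Remove J.
Round 1: F (all prey gone), B (all prey gone), A (all prey gone), I (all prey gone), K (all prey gone), E (all prey gone), L (all prey gone), D (all prey gone) → extinct.
Round 2: G (all prey gone), H (all prey gone) → extinct.
Round 3: C (all prey gone) → extinct.
No further losses. Total secondary extinctions: 11.

11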